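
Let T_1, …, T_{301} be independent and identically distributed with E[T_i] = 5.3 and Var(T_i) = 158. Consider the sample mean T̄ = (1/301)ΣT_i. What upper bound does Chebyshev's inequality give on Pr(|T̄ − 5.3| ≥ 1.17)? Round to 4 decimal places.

0.3835

Var(T̄) = Var(T_i)/n = 158/301 = 0.52492.
Chebyshev: Pr(|T̄ − 5.3| ≥ 1.17) ≤ Var(T̄)/(1.17)² = 158/(301·1.17²) = 0.3835.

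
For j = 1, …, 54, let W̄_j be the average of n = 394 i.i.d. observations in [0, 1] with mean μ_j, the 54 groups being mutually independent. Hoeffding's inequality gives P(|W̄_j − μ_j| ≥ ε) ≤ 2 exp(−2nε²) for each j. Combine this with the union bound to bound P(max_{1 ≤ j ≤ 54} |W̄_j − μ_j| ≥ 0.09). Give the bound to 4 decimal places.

Per-experiment Hoeffding bound: 2·exp(−2·394·0.09²) = 2·exp(−6.38280) = 0.0033808.
Union bound over 54 events: 54·0.0033808 = 0.18256.

0.1826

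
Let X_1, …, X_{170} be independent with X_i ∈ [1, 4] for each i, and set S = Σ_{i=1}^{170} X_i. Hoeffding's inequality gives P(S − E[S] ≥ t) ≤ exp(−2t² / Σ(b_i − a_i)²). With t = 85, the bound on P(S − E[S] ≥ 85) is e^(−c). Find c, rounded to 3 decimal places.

9.444

Σ(b_i − a_i)² = 170·(3)² = 1530.
c = 2t²/1530 = 2·85²/1530 = 9.4444.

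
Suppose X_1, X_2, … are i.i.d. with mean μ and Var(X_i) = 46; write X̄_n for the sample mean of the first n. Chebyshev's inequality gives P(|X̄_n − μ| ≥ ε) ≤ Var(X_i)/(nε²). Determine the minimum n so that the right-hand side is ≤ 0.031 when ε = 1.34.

Require 46/(n·1.34²) ≤ 0.031, i.e. n ≥ 46/(0.031·1.34²) = 826.393.
The smallest integer n is 827.

827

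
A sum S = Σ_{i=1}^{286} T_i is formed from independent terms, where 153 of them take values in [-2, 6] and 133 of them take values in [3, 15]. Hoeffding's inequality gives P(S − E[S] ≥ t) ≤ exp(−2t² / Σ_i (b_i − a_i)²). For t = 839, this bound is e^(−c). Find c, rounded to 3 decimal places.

Σ(b_i − a_i)² = 153·8² + 133·12² = 28944.
c = 2t² / 28944 = 2·839² / 28944 = 48.6402.

48.640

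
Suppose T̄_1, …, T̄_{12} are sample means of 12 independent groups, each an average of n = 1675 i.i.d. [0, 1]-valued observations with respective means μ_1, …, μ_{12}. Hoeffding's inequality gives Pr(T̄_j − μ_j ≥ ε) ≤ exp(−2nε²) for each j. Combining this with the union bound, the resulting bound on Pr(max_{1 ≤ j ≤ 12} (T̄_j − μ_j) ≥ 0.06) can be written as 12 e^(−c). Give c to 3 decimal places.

12.060

Union bound over the 12 events: Pr(max_{1 ≤ j ≤ 12} (T̄_j − μ_j) ≥ 0.06) ≤ 12·exp(−2nε²) = 12 exp(−2·1675·0.06²).
So c = 2·1675·0.06² = 12.0600.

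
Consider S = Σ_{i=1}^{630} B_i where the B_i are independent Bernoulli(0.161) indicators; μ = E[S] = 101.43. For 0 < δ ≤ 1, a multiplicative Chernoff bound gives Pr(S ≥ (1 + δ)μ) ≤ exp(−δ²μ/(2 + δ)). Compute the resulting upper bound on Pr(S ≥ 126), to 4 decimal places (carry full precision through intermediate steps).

Write 126 = (1 + δ)μ, so δ = 126/101.43 − 1 = 0.242236…
Then the exponent is δ²μ/(2 + δ) = (126 − μ)² / (μ·(2 + δ)) = 2.654377.
Bound = exp(−2.654377) = 0.07034.

0.0703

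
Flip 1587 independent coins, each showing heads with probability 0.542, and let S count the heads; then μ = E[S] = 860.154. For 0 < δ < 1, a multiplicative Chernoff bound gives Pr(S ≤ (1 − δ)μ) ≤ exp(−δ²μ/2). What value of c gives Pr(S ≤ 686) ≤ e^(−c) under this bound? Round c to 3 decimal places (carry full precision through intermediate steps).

17.630

Write 686 = (1 − δ)μ, so δ = 1 − 686/860.154 = 0.2024684…
Then the exponent is δ²μ/2 = (μ − 686)²/(2μ) = 17.630340.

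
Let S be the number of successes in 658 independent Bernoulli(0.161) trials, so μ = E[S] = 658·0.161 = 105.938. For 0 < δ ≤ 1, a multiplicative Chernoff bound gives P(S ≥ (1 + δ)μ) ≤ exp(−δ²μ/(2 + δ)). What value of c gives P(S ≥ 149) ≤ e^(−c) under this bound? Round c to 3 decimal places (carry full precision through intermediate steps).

Write 149 = (1 + δ)μ, so δ = 149/105.938 − 1 = 0.406483…
Then the exponent is δ²μ/(2 + δ) = (149 − μ)² / (μ·(2 + δ)) = 7.273674.

7.274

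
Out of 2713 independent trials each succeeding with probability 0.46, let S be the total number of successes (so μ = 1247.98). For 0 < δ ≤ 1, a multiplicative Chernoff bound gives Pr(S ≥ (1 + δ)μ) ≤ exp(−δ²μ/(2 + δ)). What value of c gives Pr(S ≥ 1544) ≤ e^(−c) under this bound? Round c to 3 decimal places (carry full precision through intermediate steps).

31.386

Write 1544 = (1 + δ)μ, so δ = 1544/1247.98 − 1 = 0.2371993…
Then the exponent is δ²μ/(2 + δ) = (1544 − μ)² / (μ·(2 + δ)) = 31.385554.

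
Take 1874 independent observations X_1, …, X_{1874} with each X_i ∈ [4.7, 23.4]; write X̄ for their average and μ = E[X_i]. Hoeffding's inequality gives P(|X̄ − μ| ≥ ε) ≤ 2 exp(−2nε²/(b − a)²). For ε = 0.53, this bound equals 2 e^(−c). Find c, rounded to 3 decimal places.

c = 2nε²/(b − a)² = 2·1874·0.53² / 18.7² = 3.0107.

3.011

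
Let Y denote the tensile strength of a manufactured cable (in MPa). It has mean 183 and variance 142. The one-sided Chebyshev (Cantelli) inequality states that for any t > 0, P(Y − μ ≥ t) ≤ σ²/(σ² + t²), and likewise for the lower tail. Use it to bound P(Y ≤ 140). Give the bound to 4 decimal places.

Here σ² = 142 and t = 43, so σ² + t² = 1991.
Cantelli's bound: 142/1991 = 0.0713.

0.0713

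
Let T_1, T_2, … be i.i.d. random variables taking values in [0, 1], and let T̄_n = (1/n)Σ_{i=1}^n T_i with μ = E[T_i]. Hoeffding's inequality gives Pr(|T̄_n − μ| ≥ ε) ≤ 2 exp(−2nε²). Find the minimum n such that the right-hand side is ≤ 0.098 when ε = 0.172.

51

Require 2·exp(−2nε²) ≤ 0.098, i.e. 2nε² ≥ ln(2/0.098) = 3.015935.
So n ≥ 3.015935 / (2·0.172²) = 50.972.
The smallest integer n is 51.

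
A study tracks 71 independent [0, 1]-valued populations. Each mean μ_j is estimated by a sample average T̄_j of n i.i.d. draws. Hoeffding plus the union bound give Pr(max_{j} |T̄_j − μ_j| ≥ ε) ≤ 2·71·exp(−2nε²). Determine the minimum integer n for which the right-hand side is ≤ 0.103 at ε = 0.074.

661

Need 2·71·exp(−2nε²) ≤ 0.103, i.e. exp(−2nε²) ≤ 0.103/142.
So 2nε² ≥ ln(142/0.103) = 7.228853.
Hence n ≥ 7.228853/(2·0.074²) = 660.049.
The smallest integer n is 661.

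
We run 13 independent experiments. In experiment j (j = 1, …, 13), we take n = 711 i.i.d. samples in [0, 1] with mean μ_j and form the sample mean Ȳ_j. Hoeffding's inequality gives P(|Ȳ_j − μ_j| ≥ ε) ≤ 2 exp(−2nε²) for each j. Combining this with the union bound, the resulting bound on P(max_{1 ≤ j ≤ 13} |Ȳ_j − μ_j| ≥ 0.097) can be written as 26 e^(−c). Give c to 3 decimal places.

Union bound over the 13 events: P(max_{1 ≤ j ≤ 13} |Ȳ_j − μ_j| ≥ 0.097) ≤ 13·2·exp(−2nε²) = 26 exp(−2·711·0.097²).
So c = 2·711·0.097² = 13.3796.

13.380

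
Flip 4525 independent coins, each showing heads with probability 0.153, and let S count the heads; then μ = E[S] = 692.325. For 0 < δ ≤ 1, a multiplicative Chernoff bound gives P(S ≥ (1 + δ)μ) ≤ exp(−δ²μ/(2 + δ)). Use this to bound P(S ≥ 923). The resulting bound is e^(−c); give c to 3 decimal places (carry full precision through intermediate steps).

Write 923 = (1 + δ)μ, so δ = 923/692.325 − 1 = 0.3331889…
Then the exponent is δ²μ/(2 + δ) = (923 − μ)² / (μ·(2 + δ)) = 32.941331.

32.941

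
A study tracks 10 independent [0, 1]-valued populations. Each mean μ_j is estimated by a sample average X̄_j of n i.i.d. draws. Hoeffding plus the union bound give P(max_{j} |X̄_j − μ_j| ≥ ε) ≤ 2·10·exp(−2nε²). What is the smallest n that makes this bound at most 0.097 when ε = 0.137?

142

Need 2·10·exp(−2nε²) ≤ 0.097, i.e. exp(−2nε²) ≤ 0.097/20.
So 2nε² ≥ ln(20/0.097) = 5.328777.
Hence n ≥ 5.328777/(2·0.137²) = 141.957.
The smallest integer n is 142.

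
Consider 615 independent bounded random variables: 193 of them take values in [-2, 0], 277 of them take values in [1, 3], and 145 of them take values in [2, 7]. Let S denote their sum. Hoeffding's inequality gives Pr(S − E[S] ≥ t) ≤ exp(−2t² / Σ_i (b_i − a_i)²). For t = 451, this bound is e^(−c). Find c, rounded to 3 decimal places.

73.897

Σ(b_i − a_i)² = 193·2² + 277·2² + 145·5² = 5505.
c = 2t² / 5505 = 2·451² / 5505 = 73.8968.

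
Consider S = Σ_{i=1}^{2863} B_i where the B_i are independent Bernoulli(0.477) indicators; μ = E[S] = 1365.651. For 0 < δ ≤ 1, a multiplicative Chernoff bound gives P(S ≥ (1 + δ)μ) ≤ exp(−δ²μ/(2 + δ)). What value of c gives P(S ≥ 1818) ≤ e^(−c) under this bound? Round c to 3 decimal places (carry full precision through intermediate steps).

Write 1818 = (1 + δ)μ, so δ = 1818/1365.651 − 1 = 0.3312332…
Then the exponent is δ²μ/(2 + δ) = (1818 − μ)² / (μ·(2 + δ)) = 64.272000.

64.272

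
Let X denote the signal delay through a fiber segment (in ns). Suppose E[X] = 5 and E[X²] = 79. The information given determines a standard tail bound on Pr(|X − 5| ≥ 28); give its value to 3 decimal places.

0.069

The first two moments determine the variance, so Chebyshev's inequality is the sharpest standard bound available.
Var(X) = E[X²] − (E[X])² = 79 − 25 = 54.
Chebyshev's inequality: Pr(|X − μ| ≥ t) ≤ Var(X)/t² = 54/784 = 0.0689.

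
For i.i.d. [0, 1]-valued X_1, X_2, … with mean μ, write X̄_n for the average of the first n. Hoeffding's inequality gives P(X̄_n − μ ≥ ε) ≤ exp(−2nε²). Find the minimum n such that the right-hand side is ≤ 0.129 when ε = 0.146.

49

Require exp(−2nε²) ≤ 0.129, i.e. 2nε² ≥ ln(1/0.129) = 2.047943.
So n ≥ 2.047943 / (2·0.146²) = 48.038.
The smallest integer n is 49.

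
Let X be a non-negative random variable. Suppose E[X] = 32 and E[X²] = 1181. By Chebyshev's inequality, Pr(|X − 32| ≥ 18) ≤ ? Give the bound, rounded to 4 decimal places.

0.4846

Var(X) = E[X²] − (E[X])² = 1181 − 1024 = 157.
Chebyshev's inequality: Pr(|X − μ| ≥ t) ≤ Var(X)/t² = 157/324 = 0.4846.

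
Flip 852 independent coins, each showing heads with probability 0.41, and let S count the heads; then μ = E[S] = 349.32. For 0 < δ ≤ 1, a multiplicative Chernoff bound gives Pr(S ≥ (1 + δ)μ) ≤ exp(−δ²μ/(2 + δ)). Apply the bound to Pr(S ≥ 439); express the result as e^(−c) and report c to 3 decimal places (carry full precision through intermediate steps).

10.202

Write 439 = (1 + δ)μ, so δ = 439/349.32 − 1 = 0.2567274…
Then the exponent is δ²μ/(2 + δ) = (439 − μ)² / (μ·(2 + δ)) = 10.202078.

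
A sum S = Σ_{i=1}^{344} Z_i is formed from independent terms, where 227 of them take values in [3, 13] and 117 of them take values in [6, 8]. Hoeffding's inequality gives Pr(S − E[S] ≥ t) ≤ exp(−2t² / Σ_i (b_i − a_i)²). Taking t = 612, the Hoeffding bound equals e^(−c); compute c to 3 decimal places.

32.333

Σ(b_i − a_i)² = 227·10² + 117·2² = 23168.
c = 2t² / 23168 = 2·612² / 23168 = 32.3329.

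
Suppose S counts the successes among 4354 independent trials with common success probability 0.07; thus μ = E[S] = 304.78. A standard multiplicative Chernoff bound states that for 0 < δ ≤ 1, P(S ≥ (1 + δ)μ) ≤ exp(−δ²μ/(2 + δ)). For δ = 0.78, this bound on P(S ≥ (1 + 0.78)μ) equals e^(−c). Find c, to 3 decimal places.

c = δ²μ/(2 + δ) = 0.78²·304.78/(2 + 0.78) = 66.7008.

66.701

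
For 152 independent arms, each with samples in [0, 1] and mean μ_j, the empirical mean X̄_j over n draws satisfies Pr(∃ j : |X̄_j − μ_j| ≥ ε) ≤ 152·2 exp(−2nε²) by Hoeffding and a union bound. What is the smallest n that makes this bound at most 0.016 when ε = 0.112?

393

Need 2·152·exp(−2nε²) ≤ 0.016, i.e. exp(−2nε²) ≤ 0.016/304.
So 2nε² ≥ ln(304/0.016) = 9.852194.
Hence n ≥ 9.852194/(2·0.112²) = 392.705.
The smallest integer n is 393.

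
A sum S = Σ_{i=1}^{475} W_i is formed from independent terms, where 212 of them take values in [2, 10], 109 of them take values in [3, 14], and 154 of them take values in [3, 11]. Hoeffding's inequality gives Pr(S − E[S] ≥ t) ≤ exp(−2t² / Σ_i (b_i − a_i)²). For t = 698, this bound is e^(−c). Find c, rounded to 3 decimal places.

26.614

Σ(b_i − a_i)² = 212·8² + 109·11² + 154·8² = 36613.
c = 2t² / 36613 = 2·698² / 36613 = 26.6137.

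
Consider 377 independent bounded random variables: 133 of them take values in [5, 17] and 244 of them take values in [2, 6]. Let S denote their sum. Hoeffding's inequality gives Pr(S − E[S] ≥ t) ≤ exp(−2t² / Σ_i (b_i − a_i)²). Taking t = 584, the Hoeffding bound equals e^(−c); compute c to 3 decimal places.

29.585

Σ(b_i − a_i)² = 133·12² + 244·4² = 23056.
c = 2t² / 23056 = 2·584² / 23056 = 29.5850.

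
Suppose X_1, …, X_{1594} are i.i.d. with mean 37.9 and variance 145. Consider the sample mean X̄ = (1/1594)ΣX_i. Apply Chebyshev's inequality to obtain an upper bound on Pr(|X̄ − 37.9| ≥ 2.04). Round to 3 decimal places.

0.022

Var(X̄) = Var(X_i)/n = 145/1594 = 0.090966.
Chebyshev: Pr(|X̄ − 37.9| ≥ 2.04) ≤ Var(X̄)/(2.04)² = 145/(1594·2.04²) = 0.0219.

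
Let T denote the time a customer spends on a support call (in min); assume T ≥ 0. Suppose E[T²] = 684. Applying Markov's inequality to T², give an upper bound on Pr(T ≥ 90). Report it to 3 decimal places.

Since T ≥ 0, the event {T ≥ 90} is the same as {T² ≥ 8100}.
Markov's inequality applied to T² gives Pr(T² ≥ 8100) ≤ E[T²]/8100 = 684/8100 = 0.0844.

0.084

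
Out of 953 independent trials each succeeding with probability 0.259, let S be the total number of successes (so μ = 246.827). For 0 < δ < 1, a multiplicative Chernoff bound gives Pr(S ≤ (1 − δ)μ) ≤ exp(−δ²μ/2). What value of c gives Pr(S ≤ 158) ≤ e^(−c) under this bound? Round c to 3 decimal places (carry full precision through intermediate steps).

Write 158 = (1 − δ)μ, so δ = 1 − 158/246.827 = 0.3598755…
Then the exponent is δ²μ/2 = (μ − 158)²/(2μ) = 15.983332.

15.983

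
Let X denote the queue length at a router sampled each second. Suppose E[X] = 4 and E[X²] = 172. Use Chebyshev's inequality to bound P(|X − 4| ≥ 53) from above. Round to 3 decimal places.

Var(X) = E[X²] − (E[X])² = 172 − 16 = 156.
Chebyshev's inequality: P(|X − μ| ≥ t) ≤ Var(X)/t² = 156/2809 = 0.0555.

0.056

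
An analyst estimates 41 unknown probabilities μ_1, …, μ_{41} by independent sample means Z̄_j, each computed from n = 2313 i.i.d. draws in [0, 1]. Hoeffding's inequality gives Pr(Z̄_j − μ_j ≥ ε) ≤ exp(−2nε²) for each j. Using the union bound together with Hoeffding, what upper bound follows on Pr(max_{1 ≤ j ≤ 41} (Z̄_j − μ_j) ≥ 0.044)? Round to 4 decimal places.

0.0053

Per-experiment Hoeffding bound: exp(−2·2313·0.044²) = exp(−8.95594) = 0.00012897.
Union bound over 41 events: 41·0.00012897 = 0.00529.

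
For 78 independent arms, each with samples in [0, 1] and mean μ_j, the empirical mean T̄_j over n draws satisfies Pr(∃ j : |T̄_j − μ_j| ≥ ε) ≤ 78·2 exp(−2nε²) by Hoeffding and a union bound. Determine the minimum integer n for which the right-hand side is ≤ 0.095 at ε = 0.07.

756

Need 2·78·exp(−2nε²) ≤ 0.095, i.e. exp(−2nε²) ≤ 0.095/156.
So 2nε² ≥ ln(156/0.095) = 7.403734.
Hence n ≥ 7.403734/(2·0.07²) = 755.483.
The smallest integer n is 756.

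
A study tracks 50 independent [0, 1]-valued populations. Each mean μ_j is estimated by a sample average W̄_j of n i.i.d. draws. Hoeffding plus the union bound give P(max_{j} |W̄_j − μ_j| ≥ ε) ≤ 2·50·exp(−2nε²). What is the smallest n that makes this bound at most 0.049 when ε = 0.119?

270

Need 2·50·exp(−2nε²) ≤ 0.049, i.e. exp(−2nε²) ≤ 0.049/100.
So 2nε² ≥ ln(100/0.049) = 7.621105.
Hence n ≥ 7.621105/(2·0.119²) = 269.088.
The smallest integer n is 270.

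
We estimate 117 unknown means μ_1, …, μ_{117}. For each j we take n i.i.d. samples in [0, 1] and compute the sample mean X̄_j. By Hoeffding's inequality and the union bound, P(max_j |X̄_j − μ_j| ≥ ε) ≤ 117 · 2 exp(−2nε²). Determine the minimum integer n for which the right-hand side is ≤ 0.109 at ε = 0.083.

Need 2·117·exp(−2nε²) ≤ 0.109, i.e. exp(−2nε²) ≤ 0.109/234.
So 2nε² ≥ ln(234/0.109) = 7.671729.
Hence n ≥ 7.671729/(2·0.083²) = 556.810.
The smallest integer n is 557.

557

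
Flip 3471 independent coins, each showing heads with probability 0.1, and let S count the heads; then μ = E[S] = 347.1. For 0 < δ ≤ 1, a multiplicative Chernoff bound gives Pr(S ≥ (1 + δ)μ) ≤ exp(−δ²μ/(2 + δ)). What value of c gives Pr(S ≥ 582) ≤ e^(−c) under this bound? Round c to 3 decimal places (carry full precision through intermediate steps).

Write 582 = (1 + δ)μ, so δ = 582/347.1 − 1 = 0.6767502…
Then the exponent is δ²μ/(2 + δ) = (582 − μ)² / (μ·(2 + δ)) = 59.388666.

59.389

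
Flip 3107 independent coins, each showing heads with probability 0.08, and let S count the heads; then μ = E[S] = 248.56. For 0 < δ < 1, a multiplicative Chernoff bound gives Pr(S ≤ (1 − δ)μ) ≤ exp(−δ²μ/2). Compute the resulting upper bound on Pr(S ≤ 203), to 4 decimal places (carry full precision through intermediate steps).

Write 203 = (1 − δ)μ, so δ = 1 − 203/248.56 = 0.1832958…
Then the exponent is δ²μ/2 = (μ − 203)²/(2μ) = 4.175478.
Bound = exp(−4.175478) = 0.01537.

0.0154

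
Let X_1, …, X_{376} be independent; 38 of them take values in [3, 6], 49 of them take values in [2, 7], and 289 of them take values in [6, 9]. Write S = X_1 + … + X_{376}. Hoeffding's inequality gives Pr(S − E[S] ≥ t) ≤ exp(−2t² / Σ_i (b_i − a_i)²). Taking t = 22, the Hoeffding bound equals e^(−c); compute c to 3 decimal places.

0.232

Σ(b_i − a_i)² = 38·3² + 49·5² + 289·3² = 4168.
c = 2t² / 4168 = 2·22² / 4168 = 0.2322.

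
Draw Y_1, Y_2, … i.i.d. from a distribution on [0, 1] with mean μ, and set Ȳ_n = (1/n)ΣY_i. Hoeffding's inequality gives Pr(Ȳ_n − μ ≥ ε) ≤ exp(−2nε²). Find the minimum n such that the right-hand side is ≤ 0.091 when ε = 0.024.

2081

Require exp(−2nε²) ≤ 0.091, i.e. 2nε² ≥ ln(1/0.091) = 2.396896.
So n ≥ 2.396896 / (2·0.024²) = 2080.639.
The smallest integer n is 2081.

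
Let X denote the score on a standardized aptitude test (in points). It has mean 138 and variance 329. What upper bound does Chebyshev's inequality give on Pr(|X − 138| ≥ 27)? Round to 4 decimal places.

Chebyshev: Pr(|X − μ| ≥ t) ≤ Var(X)/t².
Bound = 329 / 729 = 0.4513.

0.4513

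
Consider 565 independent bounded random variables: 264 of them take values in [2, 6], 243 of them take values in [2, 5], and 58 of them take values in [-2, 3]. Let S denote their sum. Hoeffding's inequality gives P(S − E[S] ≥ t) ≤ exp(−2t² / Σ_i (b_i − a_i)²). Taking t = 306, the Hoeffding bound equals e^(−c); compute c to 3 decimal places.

23.823

Σ(b_i − a_i)² = 264·4² + 243·3² + 58·5² = 7861.
c = 2t² / 7861 = 2·306² / 7861 = 23.8229.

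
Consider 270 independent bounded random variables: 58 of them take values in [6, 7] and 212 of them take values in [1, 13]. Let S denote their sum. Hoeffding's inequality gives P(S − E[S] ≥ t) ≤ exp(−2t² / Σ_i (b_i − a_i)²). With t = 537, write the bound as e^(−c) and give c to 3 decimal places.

Σ(b_i − a_i)² = 58·1² + 212·12² = 30586.
c = 2t² / 30586 = 2·537² / 30586 = 18.8563.

18.856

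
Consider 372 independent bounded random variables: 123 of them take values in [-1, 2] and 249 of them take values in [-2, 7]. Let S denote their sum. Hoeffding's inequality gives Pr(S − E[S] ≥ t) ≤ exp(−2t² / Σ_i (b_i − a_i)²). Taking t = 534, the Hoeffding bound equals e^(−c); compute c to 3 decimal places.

26.805

Σ(b_i − a_i)² = 123·3² + 249·9² = 21276.
c = 2t² / 21276 = 2·534² / 21276 = 26.8054.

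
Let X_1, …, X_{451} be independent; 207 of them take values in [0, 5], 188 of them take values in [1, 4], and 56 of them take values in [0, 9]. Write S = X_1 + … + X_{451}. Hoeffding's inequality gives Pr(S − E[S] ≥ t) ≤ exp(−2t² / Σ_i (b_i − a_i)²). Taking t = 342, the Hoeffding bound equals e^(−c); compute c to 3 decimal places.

Σ(b_i − a_i)² = 207·5² + 188·3² + 56·9² = 11403.
c = 2t² / 11403 = 2·342² / 11403 = 20.5146.

20.515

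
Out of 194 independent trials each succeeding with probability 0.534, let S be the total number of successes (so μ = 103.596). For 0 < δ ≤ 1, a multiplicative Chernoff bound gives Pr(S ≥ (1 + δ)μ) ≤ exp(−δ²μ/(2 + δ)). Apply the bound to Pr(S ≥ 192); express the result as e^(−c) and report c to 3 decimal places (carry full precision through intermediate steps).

26.439

Write 192 = (1 + δ)μ, so δ = 192/103.596 − 1 = 0.8533534…
Then the exponent is δ²μ/(2 + δ) = (192 − μ)² / (μ·(2 + δ)) = 26.439015.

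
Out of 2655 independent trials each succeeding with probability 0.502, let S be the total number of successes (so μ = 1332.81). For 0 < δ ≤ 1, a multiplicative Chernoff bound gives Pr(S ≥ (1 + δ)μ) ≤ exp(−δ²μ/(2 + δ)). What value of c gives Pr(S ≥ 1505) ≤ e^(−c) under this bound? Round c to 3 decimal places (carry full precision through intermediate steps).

Write 1505 = (1 + δ)μ, so δ = 1505/1332.81 − 1 = 0.1291932…
Then the exponent is δ²μ/(2 + δ) = (1505 − μ)² / (μ·(2 + δ)) = 10.447985.

10.448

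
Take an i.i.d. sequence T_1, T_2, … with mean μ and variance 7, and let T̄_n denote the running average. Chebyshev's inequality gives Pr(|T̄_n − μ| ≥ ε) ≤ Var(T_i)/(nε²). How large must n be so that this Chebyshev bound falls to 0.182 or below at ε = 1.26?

Require 7/(n·1.26²) ≤ 0.182, i.e. n ≥ 7/(0.182·1.26²) = 24.226.
The smallest integer n is 25.

25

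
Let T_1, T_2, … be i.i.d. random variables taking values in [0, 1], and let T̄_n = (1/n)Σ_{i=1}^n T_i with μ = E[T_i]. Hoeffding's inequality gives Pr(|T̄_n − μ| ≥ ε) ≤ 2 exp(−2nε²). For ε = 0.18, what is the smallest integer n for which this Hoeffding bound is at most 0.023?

69

Require 2·exp(−2nε²) ≤ 0.023, i.e. 2nε² ≥ ln(2/0.023) = 4.465408.
So n ≥ 4.465408 / (2·0.18²) = 68.911.
The smallest integer n is 69.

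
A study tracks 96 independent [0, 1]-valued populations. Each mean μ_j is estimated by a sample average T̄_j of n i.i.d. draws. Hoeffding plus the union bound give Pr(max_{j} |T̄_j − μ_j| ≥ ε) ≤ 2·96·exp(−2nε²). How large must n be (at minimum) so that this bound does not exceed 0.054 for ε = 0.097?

Need 2·96·exp(−2nε²) ≤ 0.054, i.e. exp(−2nε²) ≤ 0.054/192.
So 2nε² ≥ ln(192/0.054) = 8.176267.
Hence n ≥ 8.176267/(2·0.097²) = 434.492.
The smallest integer n is 435.

435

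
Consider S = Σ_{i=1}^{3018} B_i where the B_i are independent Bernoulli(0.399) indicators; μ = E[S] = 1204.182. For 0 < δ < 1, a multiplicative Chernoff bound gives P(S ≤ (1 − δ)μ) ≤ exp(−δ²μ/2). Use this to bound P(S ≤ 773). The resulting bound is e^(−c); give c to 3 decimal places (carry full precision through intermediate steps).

Write 773 = (1 − δ)μ, so δ = 1 − 773/1204.182 = 0.3580705…
Then the exponent is δ²μ/2 = (μ − 773)²/(2μ) = 77.196768.

77.197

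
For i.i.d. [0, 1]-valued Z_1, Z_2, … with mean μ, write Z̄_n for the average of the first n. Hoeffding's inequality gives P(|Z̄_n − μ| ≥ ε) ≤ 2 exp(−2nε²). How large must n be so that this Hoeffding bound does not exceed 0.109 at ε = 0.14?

75

Require 2·exp(−2nε²) ≤ 0.109, i.e. 2nε² ≥ ln(2/0.109) = 2.909555.
So n ≥ 2.909555 / (2·0.14²) = 74.223.
The smallest integer n is 75.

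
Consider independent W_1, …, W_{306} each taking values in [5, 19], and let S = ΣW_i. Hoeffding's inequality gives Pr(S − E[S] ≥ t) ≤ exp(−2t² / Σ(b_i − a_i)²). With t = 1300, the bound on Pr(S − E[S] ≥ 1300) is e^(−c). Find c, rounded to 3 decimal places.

Σ(b_i − a_i)² = 306·(14)² = 59976.
c = 2t²/59976 = 2·1300²/59976 = 56.3559.

56.356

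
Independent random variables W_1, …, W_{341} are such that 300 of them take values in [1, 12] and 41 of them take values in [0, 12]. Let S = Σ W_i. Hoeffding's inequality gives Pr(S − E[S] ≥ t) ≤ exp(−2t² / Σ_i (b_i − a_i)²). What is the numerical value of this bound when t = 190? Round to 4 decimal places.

0.1807

Σ(b_i − a_i)² = 300·11² + 41·12² = 42204.
Exponent = 2·190² / 42204 = 1.71074.
Bound = exp(−1.71074) = 0.18073.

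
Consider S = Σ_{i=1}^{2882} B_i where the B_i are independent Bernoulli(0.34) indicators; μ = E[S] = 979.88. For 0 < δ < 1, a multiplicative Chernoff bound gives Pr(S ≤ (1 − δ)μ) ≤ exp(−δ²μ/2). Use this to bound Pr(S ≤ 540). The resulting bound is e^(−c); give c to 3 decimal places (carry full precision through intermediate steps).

98.734

Write 540 = (1 − δ)μ, so δ = 1 − 540/979.88 = 0.4489121…
Then the exponent is δ²μ/2 = (μ − 540)²/(2μ) = 98.733730.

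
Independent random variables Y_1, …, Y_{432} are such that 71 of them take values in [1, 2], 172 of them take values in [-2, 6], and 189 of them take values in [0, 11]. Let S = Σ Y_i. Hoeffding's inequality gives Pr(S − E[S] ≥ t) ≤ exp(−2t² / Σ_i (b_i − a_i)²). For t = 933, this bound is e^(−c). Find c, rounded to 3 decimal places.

51.284

Σ(b_i − a_i)² = 71·1² + 172·8² + 189·11² = 33948.
c = 2t² / 33948 = 2·933² / 33948 = 51.2837.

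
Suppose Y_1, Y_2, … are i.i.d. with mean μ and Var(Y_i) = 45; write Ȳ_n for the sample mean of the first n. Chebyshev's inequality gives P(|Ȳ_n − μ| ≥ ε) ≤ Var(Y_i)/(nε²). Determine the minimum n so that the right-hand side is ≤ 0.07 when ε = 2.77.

Require 45/(n·2.77²) ≤ 0.07, i.e. n ≥ 45/(0.07·2.77²) = 83.783.
The smallest integer n is 84.

84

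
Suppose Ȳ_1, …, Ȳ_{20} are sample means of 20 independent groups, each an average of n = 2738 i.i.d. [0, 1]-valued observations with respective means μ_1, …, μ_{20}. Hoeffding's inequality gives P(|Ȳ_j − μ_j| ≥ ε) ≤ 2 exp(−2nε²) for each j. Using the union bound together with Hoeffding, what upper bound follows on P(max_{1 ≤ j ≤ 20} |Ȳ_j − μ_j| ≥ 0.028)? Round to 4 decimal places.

Per-experiment Hoeffding bound: 2·exp(−2·2738·0.028²) = 2·exp(−4.29318) = 0.027323.
Union bound over 20 events: 20·0.027323 = 0.54645.

0.5465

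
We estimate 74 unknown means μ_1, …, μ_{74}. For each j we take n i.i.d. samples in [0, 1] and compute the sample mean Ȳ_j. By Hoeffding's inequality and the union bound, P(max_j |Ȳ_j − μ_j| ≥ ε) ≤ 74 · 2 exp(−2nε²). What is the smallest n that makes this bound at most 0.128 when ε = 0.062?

918

Need 2·74·exp(−2nε²) ≤ 0.128, i.e. exp(−2nε²) ≤ 0.128/148.
So 2nε² ≥ ln(148/0.128) = 7.052937.
Hence n ≥ 7.052937/(2·0.062²) = 917.396.
The smallest integer n is 918.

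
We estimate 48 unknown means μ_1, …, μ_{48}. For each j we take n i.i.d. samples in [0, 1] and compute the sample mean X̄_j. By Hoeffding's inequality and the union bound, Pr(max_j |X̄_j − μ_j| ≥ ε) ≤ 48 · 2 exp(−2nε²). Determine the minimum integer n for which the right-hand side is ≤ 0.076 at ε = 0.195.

94

Need 2·48·exp(−2nε²) ≤ 0.076, i.e. exp(−2nε²) ≤ 0.076/96.
So 2nε² ≥ ln(96/0.076) = 7.141370.
Hence n ≥ 7.141370/(2·0.195²) = 93.904.
The smallest integer n is 94.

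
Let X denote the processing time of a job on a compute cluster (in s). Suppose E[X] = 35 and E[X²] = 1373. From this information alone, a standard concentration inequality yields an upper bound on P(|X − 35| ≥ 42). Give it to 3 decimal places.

The first two moments determine the variance, so Chebyshev's inequality is the sharpest standard bound available.
Var(X) = E[X²] − (E[X])² = 1373 − 1225 = 148.
Chebyshev's inequality: P(|X − μ| ≥ t) ≤ Var(X)/t² = 148/1764 = 0.0839.

0.084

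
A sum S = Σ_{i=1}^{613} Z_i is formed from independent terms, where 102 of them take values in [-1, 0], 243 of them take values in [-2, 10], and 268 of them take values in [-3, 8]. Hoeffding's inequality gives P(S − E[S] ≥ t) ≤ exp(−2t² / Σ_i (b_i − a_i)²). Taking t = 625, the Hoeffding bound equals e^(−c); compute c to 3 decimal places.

11.570

Σ(b_i − a_i)² = 102·1² + 243·12² + 268·11² = 67522.
c = 2t² / 67522 = 2·625² / 67522 = 11.5703.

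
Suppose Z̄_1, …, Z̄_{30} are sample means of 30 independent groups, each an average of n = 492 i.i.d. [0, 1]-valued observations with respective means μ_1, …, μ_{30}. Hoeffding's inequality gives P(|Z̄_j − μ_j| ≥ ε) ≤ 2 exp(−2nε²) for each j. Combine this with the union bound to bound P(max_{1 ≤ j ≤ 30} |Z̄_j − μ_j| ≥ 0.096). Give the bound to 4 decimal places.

0.0069

Per-experiment Hoeffding bound: 2·exp(−2·492·0.096²) = 2·exp(−9.06854) = 0.00023047.
Union bound over 30 events: 30·0.00023047 = 0.00691.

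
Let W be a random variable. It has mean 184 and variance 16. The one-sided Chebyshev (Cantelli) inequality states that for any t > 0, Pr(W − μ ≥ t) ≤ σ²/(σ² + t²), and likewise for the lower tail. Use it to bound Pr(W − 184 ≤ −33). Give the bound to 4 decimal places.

0.0145

Here σ² = 16 and t = 33, so σ² + t² = 1105.
Cantelli's bound: 16/1105 = 0.0145.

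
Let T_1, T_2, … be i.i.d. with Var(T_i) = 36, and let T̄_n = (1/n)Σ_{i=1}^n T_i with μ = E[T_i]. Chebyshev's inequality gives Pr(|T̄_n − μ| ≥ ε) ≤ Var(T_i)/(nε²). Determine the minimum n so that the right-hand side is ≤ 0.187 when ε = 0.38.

1334

Require 36/(n·0.38²) ≤ 0.187, i.e. n ≥ 36/(0.187·0.38²) = 1333.195.
The smallest integer n is 1334.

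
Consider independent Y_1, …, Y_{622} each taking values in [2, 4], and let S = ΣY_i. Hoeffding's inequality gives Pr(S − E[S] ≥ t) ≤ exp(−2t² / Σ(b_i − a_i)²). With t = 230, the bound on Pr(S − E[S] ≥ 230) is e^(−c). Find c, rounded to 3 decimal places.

42.524

Σ(b_i − a_i)² = 622·(2)² = 2488.
c = 2t²/2488 = 2·230²/2488 = 42.5241.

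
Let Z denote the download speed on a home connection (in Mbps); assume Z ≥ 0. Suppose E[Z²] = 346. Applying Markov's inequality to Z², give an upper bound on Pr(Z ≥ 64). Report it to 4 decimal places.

Since Z ≥ 0, the event {Z ≥ 64} is the same as {Z² ≥ 4096}.
Markov's inequality applied to Z² gives Pr(Z² ≥ 4096) ≤ E[Z²]/4096 = 346/4096 = 0.0845.

0.0845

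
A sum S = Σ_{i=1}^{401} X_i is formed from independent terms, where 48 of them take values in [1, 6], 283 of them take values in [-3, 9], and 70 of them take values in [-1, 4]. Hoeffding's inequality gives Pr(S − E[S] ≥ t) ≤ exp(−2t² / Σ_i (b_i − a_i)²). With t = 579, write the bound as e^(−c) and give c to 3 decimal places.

15.342

Σ(b_i − a_i)² = 48·5² + 283·12² + 70·5² = 43702.
c = 2t² / 43702 = 2·579² / 43702 = 15.3421.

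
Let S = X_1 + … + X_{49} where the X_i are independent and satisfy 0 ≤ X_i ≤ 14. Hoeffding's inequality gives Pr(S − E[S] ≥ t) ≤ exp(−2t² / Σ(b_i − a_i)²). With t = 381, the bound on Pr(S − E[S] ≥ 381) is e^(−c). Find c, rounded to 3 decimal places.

Σ(b_i − a_i)² = 49·(14)² = 9604.
c = 2t²/9604 = 2·381²/9604 = 30.2293.

30.229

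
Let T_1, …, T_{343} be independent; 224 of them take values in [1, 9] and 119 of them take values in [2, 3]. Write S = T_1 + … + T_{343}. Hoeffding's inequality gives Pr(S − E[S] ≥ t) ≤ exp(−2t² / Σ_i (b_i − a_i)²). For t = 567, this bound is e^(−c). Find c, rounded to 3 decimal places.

Σ(b_i − a_i)² = 224·8² + 119·1² = 14455.
c = 2t² / 14455 = 2·567² / 14455 = 44.4814.

44.481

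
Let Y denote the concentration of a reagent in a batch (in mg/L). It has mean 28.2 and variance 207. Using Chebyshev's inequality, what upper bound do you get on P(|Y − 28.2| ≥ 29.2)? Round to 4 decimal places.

Chebyshev: P(|Y − μ| ≥ t) ≤ Var(Y)/t².
Bound = 207 / 852.64 = 0.2428.

0.2428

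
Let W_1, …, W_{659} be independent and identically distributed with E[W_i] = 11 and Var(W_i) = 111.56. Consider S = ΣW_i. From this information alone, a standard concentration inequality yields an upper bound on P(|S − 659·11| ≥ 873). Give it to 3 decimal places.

With mean and variance of each term known, Chebyshev's inequality bounds the deviation of the sum (or sample mean).
Var(S) = n·Var(W_i) = 659·111.56 = 73518.04.
Chebyshev: P(|S − 659·11| ≥ 873) ≤ Var(S)/873² = 73518.04/762129 = 0.0965.

0.096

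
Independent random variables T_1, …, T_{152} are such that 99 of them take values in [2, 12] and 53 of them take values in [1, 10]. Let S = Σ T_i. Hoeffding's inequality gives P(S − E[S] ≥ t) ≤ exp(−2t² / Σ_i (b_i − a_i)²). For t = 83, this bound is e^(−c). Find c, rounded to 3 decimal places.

Σ(b_i − a_i)² = 99·10² + 53·9² = 14193.
c = 2t² / 14193 = 2·83² / 14193 = 0.9708.

0.971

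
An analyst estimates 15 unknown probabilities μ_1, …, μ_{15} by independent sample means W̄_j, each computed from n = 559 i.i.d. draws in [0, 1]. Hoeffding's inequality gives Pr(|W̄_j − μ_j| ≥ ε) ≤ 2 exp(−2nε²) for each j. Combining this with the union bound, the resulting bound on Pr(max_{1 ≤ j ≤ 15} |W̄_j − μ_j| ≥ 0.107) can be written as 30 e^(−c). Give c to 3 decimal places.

12.800

Union bound over the 15 events: Pr(max_{1 ≤ j ≤ 15} |W̄_j − μ_j| ≥ 0.107) ≤ 15·2·exp(−2nε²) = 30 exp(−2·559·0.107²).
So c = 2·559·0.107² = 12.8000.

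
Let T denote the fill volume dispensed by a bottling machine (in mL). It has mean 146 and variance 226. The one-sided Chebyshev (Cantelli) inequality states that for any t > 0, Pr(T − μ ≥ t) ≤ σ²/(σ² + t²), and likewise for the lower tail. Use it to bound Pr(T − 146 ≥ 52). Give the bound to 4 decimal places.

Here σ² = 226 and t = 52, so σ² + t² = 2930.
Cantelli's bound: 226/2930 = 0.0771.

0.0771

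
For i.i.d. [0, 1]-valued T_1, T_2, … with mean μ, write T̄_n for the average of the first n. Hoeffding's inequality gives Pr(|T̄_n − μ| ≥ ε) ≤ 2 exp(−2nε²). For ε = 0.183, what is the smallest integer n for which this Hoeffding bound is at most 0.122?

42

Require 2·exp(−2nε²) ≤ 0.122, i.e. 2nε² ≥ ln(2/0.122) = 2.796881.
So n ≥ 2.796881 / (2·0.183²) = 41.758.
The smallest integer n is 42.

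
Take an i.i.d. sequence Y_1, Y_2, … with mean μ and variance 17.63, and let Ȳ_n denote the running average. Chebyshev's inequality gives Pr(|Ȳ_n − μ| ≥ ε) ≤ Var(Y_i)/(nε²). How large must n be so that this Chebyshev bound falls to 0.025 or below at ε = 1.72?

Require 17.63/(n·1.72²) ≤ 0.025, i.e. n ≥ 17.63/(0.025·1.72²) = 238.372.
The smallest integer n is 239.

239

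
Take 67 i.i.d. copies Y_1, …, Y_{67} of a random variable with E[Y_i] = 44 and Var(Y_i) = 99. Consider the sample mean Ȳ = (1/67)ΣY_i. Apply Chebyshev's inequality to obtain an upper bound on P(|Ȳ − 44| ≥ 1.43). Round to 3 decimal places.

Var(Ȳ) = Var(Y_i)/n = 99/67 = 1.4776.
Chebyshev: P(|Ȳ − 44| ≥ 1.43) ≤ Var(Ȳ)/(1.43)² = 99/(67·1.43²) = 0.7226.

0.723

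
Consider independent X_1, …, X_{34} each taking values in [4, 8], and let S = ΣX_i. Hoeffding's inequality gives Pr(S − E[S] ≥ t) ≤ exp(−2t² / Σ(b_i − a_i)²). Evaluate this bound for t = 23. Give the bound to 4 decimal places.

0.1430

Σ(b_i − a_i)² = 34·(4)² = 544.
Exponent = 2·23²/544 = 1.9449.
Bound = exp(−1.9449) = 0.14301.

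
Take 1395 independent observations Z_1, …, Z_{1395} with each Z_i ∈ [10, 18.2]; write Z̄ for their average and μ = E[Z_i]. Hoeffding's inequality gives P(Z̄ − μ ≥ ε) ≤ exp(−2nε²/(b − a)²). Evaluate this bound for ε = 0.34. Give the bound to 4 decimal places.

Exponent: 2nε²/(b − a)² = 2·1395·0.34² / 8.2² = 4.79661.
Bound = exp(−4.79661) = 0.00826.

0.0083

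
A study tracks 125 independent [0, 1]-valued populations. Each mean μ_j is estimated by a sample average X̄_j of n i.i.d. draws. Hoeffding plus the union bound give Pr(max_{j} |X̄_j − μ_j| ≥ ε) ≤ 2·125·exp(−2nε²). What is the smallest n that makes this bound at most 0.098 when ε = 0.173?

Need 2·125·exp(−2nε²) ≤ 0.098, i.e. exp(−2nε²) ≤ 0.098/250.
So 2nε² ≥ ln(250/0.098) = 7.844249.
Hence n ≥ 7.844249/(2·0.173²) = 131.048.
The smallest integer n is 132.

132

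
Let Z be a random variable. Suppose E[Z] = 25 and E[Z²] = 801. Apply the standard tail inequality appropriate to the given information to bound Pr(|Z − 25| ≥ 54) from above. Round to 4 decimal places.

The first two moments determine the variance, so Chebyshev's inequality is the sharpest standard bound available.
Var(Z) = E[Z²] − (E[Z])² = 801 − 625 = 176.
Chebyshev's inequality: Pr(|Z − μ| ≥ t) ≤ Var(Z)/t² = 176/2916 = 0.0604.

0.0604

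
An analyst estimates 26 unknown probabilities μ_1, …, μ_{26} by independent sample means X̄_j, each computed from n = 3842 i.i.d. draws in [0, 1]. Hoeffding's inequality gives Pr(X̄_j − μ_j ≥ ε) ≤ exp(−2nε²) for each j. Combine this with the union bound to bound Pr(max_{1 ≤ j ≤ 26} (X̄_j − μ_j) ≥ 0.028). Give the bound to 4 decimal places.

Per-experiment Hoeffding bound: exp(−2·3842·0.028²) = exp(−6.02426) = 0.0024194.
Union bound over 26 events: 26·0.0024194 = 0.06290.

0.0629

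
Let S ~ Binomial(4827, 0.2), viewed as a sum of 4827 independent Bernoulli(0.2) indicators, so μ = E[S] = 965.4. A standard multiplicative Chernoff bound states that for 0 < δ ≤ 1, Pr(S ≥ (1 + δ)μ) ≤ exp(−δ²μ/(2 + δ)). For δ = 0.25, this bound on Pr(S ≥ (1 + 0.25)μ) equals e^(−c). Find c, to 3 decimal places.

c = δ²μ/(2 + δ) = 0.25²·965.4/(2 + 0.25) = 26.8167.

26.817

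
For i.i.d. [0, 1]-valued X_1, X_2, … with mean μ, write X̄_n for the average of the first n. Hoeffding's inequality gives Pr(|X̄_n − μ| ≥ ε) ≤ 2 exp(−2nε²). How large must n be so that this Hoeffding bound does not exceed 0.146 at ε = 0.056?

418

Require 2·exp(−2nε²) ≤ 0.146, i.e. 2nε² ≥ ln(2/0.146) = 2.617296.
So n ≥ 2.617296 / (2·0.056²) = 417.298.
The smallest integer n is 418.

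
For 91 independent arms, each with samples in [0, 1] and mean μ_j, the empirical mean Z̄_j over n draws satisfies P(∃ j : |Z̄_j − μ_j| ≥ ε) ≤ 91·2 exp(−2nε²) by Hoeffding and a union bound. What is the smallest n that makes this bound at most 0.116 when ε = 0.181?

Need 2·91·exp(−2nε²) ≤ 0.116, i.e. exp(−2nε²) ≤ 0.116/182.
So 2nε² ≥ ln(182/0.116) = 7.358172.
Hence n ≥ 7.358172/(2·0.181²) = 112.301.
The smallest integer n is 113.

113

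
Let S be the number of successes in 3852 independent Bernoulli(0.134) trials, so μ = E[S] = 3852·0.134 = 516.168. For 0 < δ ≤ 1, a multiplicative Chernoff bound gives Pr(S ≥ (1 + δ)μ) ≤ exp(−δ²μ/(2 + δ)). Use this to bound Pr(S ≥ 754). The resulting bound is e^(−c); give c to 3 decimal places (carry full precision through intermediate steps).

44.533

Write 754 = (1 + δ)μ, so δ = 754/516.168 − 1 = 0.4607647…
Then the exponent is δ²μ/(2 + δ) = (754 − μ)² / (μ·(2 + δ)) = 44.532739.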